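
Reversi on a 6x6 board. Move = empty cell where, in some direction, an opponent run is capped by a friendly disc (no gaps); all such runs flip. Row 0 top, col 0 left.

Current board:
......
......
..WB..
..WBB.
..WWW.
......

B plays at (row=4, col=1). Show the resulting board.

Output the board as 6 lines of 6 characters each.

Answer: ......
......
..WB..
..BBB.
.BWWW.
......

Derivation:
Place B at (4,1); scan 8 dirs for brackets.
Dir NW: first cell '.' (not opp) -> no flip
Dir N: first cell '.' (not opp) -> no flip
Dir NE: opp run (3,2) capped by B -> flip
Dir W: first cell '.' (not opp) -> no flip
Dir E: opp run (4,2) (4,3) (4,4), next='.' -> no flip
Dir SW: first cell '.' (not opp) -> no flip
Dir S: first cell '.' (not opp) -> no flip
Dir SE: first cell '.' (not opp) -> no flip
All flips: (3,2)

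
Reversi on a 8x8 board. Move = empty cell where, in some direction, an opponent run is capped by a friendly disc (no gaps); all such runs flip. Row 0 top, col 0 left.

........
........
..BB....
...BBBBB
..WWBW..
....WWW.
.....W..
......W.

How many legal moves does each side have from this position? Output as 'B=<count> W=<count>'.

Answer: B=10 W=6

Derivation:
-- B to move --
(3,1): no bracket -> illegal
(3,2): no bracket -> illegal
(4,1): flips 2 -> legal
(4,6): flips 1 -> legal
(4,7): no bracket -> illegal
(5,1): flips 1 -> legal
(5,2): flips 1 -> legal
(5,3): flips 1 -> legal
(5,7): no bracket -> illegal
(6,3): flips 2 -> legal
(6,4): flips 1 -> legal
(6,6): flips 1 -> legal
(6,7): flips 2 -> legal
(7,4): no bracket -> illegal
(7,5): flips 3 -> legal
(7,7): no bracket -> illegal
B mobility = 10
-- W to move --
(1,1): flips 3 -> legal
(1,2): flips 2 -> legal
(1,3): flips 2 -> legal
(1,4): no bracket -> illegal
(2,1): no bracket -> illegal
(2,4): flips 3 -> legal
(2,5): flips 2 -> legal
(2,6): no bracket -> illegal
(2,7): flips 1 -> legal
(3,1): no bracket -> illegal
(3,2): no bracket -> illegal
(4,6): no bracket -> illegal
(4,7): no bracket -> illegal
(5,3): no bracket -> illegal
W mobility = 6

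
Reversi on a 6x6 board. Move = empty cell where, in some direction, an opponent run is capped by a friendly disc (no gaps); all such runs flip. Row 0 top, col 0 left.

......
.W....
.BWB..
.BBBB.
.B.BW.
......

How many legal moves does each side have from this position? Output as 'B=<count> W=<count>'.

Answer: B=7 W=5

Derivation:
-- B to move --
(0,0): flips 2 -> legal
(0,1): flips 1 -> legal
(0,2): no bracket -> illegal
(1,0): no bracket -> illegal
(1,2): flips 1 -> legal
(1,3): flips 1 -> legal
(2,0): no bracket -> illegal
(3,5): no bracket -> illegal
(4,5): flips 1 -> legal
(5,3): no bracket -> illegal
(5,4): flips 1 -> legal
(5,5): flips 1 -> legal
B mobility = 7
-- W to move --
(1,0): no bracket -> illegal
(1,2): no bracket -> illegal
(1,3): no bracket -> illegal
(1,4): no bracket -> illegal
(2,0): flips 1 -> legal
(2,4): flips 2 -> legal
(2,5): no bracket -> illegal
(3,0): no bracket -> illegal
(3,5): no bracket -> illegal
(4,0): flips 1 -> legal
(4,2): flips 2 -> legal
(4,5): no bracket -> illegal
(5,0): no bracket -> illegal
(5,1): flips 3 -> legal
(5,2): no bracket -> illegal
(5,3): no bracket -> illegal
(5,4): no bracket -> illegal
W mobility = 5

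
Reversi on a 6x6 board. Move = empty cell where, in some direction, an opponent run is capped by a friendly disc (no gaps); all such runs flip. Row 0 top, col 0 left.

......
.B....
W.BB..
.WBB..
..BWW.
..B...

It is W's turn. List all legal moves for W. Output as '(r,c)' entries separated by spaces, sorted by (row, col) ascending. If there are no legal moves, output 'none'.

(0,0): flips 3 -> legal
(0,1): no bracket -> illegal
(0,2): flips 1 -> legal
(1,0): no bracket -> illegal
(1,2): no bracket -> illegal
(1,3): flips 3 -> legal
(1,4): no bracket -> illegal
(2,1): flips 1 -> legal
(2,4): no bracket -> illegal
(3,4): flips 2 -> legal
(4,1): flips 1 -> legal
(5,1): no bracket -> illegal
(5,3): flips 1 -> legal

Answer: (0,0) (0,2) (1,3) (2,1) (3,4) (4,1) (5,3)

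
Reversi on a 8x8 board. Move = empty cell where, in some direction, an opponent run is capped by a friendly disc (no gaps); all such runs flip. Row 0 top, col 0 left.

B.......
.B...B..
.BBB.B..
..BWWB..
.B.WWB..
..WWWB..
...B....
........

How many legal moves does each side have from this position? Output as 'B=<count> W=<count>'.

-- B to move --
(2,4): no bracket -> illegal
(4,2): flips 2 -> legal
(5,1): flips 3 -> legal
(6,1): flips 3 -> legal
(6,2): flips 2 -> legal
(6,4): no bracket -> illegal
(6,5): flips 2 -> legal
B mobility = 5
-- W to move --
(0,1): no bracket -> illegal
(0,2): no bracket -> illegal
(0,4): no bracket -> illegal
(0,5): no bracket -> illegal
(0,6): no bracket -> illegal
(1,0): flips 2 -> legal
(1,2): flips 1 -> legal
(1,3): flips 1 -> legal
(1,4): no bracket -> illegal
(1,6): flips 1 -> legal
(2,0): no bracket -> illegal
(2,4): no bracket -> illegal
(2,6): flips 1 -> legal
(3,0): flips 1 -> legal
(3,1): flips 1 -> legal
(3,6): flips 2 -> legal
(4,0): no bracket -> illegal
(4,2): no bracket -> illegal
(4,6): flips 1 -> legal
(5,0): no bracket -> illegal
(5,1): no bracket -> illegal
(5,6): flips 2 -> legal
(6,2): no bracket -> illegal
(6,4): no bracket -> illegal
(6,5): no bracket -> illegal
(6,6): flips 1 -> legal
(7,2): flips 1 -> legal
(7,3): flips 1 -> legal
(7,4): flips 1 -> legal
W mobility = 14

Answer: B=5 W=14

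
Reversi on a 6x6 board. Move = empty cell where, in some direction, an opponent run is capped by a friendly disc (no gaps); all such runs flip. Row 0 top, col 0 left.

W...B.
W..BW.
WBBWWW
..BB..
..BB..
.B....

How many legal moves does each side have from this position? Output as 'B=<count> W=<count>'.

Answer: B=4 W=6

Derivation:
-- B to move --
(0,1): no bracket -> illegal
(0,3): no bracket -> illegal
(0,5): flips 2 -> legal
(1,1): no bracket -> illegal
(1,2): no bracket -> illegal
(1,5): flips 2 -> legal
(3,0): no bracket -> illegal
(3,1): no bracket -> illegal
(3,4): flips 2 -> legal
(3,5): flips 1 -> legal
B mobility = 4
-- W to move --
(0,2): flips 1 -> legal
(0,3): flips 1 -> legal
(0,5): no bracket -> illegal
(1,1): no bracket -> illegal
(1,2): flips 1 -> legal
(1,5): no bracket -> illegal
(3,0): no bracket -> illegal
(3,1): no bracket -> illegal
(3,4): no bracket -> illegal
(4,0): no bracket -> illegal
(4,1): flips 1 -> legal
(4,4): no bracket -> illegal
(5,0): no bracket -> illegal
(5,2): no bracket -> illegal
(5,3): flips 2 -> legal
(5,4): flips 3 -> legal
W mobility = 6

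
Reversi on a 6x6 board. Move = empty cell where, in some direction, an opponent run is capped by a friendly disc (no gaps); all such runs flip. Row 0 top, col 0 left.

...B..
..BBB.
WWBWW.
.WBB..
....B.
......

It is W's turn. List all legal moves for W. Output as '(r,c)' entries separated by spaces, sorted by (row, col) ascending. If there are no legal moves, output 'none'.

(0,1): flips 1 -> legal
(0,2): flips 1 -> legal
(0,4): flips 3 -> legal
(0,5): flips 1 -> legal
(1,1): no bracket -> illegal
(1,5): no bracket -> illegal
(2,5): no bracket -> illegal
(3,4): flips 2 -> legal
(3,5): no bracket -> illegal
(4,1): flips 1 -> legal
(4,2): flips 1 -> legal
(4,3): flips 2 -> legal
(4,5): no bracket -> illegal
(5,3): no bracket -> illegal
(5,4): no bracket -> illegal
(5,5): no bracket -> illegal

Answer: (0,1) (0,2) (0,4) (0,5) (3,4) (4,1) (4,2) (4,3)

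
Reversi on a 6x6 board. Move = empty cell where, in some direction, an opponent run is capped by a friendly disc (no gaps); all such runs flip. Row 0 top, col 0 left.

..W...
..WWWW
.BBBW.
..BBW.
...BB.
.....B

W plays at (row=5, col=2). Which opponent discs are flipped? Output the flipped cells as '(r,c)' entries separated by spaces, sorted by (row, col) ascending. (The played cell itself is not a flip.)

Answer: (4,3)

Derivation:
Dir NW: first cell '.' (not opp) -> no flip
Dir N: first cell '.' (not opp) -> no flip
Dir NE: opp run (4,3) capped by W -> flip
Dir W: first cell '.' (not opp) -> no flip
Dir E: first cell '.' (not opp) -> no flip
Dir SW: edge -> no flip
Dir S: edge -> no flip
Dir SE: edge -> no flip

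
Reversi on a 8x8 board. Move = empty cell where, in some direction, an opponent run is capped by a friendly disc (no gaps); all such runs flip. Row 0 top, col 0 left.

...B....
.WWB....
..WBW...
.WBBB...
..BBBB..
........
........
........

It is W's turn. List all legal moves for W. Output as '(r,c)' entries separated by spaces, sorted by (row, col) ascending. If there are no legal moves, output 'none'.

(0,2): flips 1 -> legal
(0,4): flips 1 -> legal
(1,4): flips 1 -> legal
(2,1): no bracket -> illegal
(2,5): no bracket -> illegal
(3,5): flips 3 -> legal
(3,6): no bracket -> illegal
(4,1): no bracket -> illegal
(4,6): no bracket -> illegal
(5,1): flips 2 -> legal
(5,2): flips 2 -> legal
(5,3): flips 1 -> legal
(5,4): flips 2 -> legal
(5,5): flips 2 -> legal
(5,6): flips 3 -> legal

Answer: (0,2) (0,4) (1,4) (3,5) (5,1) (5,2) (5,3) (5,4) (5,5) (5,6)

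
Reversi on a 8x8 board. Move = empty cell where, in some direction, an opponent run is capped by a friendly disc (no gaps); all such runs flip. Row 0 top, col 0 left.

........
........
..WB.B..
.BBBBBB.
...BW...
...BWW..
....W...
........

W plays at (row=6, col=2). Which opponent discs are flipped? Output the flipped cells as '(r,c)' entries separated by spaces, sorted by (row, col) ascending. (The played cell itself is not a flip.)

Dir NW: first cell '.' (not opp) -> no flip
Dir N: first cell '.' (not opp) -> no flip
Dir NE: opp run (5,3) capped by W -> flip
Dir W: first cell '.' (not opp) -> no flip
Dir E: first cell '.' (not opp) -> no flip
Dir SW: first cell '.' (not opp) -> no flip
Dir S: first cell '.' (not opp) -> no flip
Dir SE: first cell '.' (not opp) -> no flip

Answer: (5,3)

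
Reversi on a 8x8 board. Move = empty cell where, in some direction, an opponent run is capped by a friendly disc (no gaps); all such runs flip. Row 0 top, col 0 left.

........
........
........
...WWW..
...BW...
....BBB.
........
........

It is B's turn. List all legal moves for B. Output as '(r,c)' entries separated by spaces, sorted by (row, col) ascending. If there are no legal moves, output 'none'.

(2,2): flips 2 -> legal
(2,3): flips 1 -> legal
(2,4): flips 2 -> legal
(2,5): flips 1 -> legal
(2,6): no bracket -> illegal
(3,2): no bracket -> illegal
(3,6): no bracket -> illegal
(4,2): no bracket -> illegal
(4,5): flips 1 -> legal
(4,6): no bracket -> illegal
(5,3): no bracket -> illegal

Answer: (2,2) (2,3) (2,4) (2,5) (4,5)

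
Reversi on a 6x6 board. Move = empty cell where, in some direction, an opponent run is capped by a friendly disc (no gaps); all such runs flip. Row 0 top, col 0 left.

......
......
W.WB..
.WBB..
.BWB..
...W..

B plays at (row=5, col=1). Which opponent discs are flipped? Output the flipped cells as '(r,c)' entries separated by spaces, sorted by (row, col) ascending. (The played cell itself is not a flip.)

Dir NW: first cell '.' (not opp) -> no flip
Dir N: first cell 'B' (not opp) -> no flip
Dir NE: opp run (4,2) capped by B -> flip
Dir W: first cell '.' (not opp) -> no flip
Dir E: first cell '.' (not opp) -> no flip
Dir SW: edge -> no flip
Dir S: edge -> no flip
Dir SE: edge -> no flip

Answer: (4,2)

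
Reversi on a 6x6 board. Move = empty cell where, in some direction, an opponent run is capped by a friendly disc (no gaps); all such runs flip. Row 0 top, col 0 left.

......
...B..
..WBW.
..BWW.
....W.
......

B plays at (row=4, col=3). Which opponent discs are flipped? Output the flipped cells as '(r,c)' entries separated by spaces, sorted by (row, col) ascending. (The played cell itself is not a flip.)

Answer: (3,3)

Derivation:
Dir NW: first cell 'B' (not opp) -> no flip
Dir N: opp run (3,3) capped by B -> flip
Dir NE: opp run (3,4), next='.' -> no flip
Dir W: first cell '.' (not opp) -> no flip
Dir E: opp run (4,4), next='.' -> no flip
Dir SW: first cell '.' (not opp) -> no flip
Dir S: first cell '.' (not opp) -> no flip
Dir SE: first cell '.' (not opp) -> no flip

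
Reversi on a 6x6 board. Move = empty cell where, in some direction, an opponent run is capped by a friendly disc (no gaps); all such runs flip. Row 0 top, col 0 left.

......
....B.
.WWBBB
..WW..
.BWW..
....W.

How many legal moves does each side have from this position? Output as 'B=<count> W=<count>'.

Answer: B=4 W=5

Derivation:
-- B to move --
(1,0): no bracket -> illegal
(1,1): no bracket -> illegal
(1,2): no bracket -> illegal
(1,3): no bracket -> illegal
(2,0): flips 2 -> legal
(3,0): no bracket -> illegal
(3,1): no bracket -> illegal
(3,4): no bracket -> illegal
(4,4): flips 2 -> legal
(4,5): no bracket -> illegal
(5,1): flips 2 -> legal
(5,2): no bracket -> illegal
(5,3): flips 2 -> legal
(5,5): no bracket -> illegal
B mobility = 4
-- W to move --
(0,3): no bracket -> illegal
(0,4): no bracket -> illegal
(0,5): flips 2 -> legal
(1,2): no bracket -> illegal
(1,3): flips 1 -> legal
(1,5): flips 1 -> legal
(3,0): no bracket -> illegal
(3,1): no bracket -> illegal
(3,4): no bracket -> illegal
(3,5): no bracket -> illegal
(4,0): flips 1 -> legal
(5,0): flips 1 -> legal
(5,1): no bracket -> illegal
(5,2): no bracket -> illegal
W mobility = 5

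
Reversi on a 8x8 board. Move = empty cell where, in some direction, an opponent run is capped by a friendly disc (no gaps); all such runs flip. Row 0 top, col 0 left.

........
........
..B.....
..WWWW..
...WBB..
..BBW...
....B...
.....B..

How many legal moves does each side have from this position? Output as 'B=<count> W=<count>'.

Answer: B=7 W=11

Derivation:
-- B to move --
(2,1): no bracket -> illegal
(2,3): flips 3 -> legal
(2,4): flips 1 -> legal
(2,5): flips 3 -> legal
(2,6): flips 1 -> legal
(3,1): no bracket -> illegal
(3,6): no bracket -> illegal
(4,1): no bracket -> illegal
(4,2): flips 2 -> legal
(4,6): no bracket -> illegal
(5,5): flips 1 -> legal
(6,3): flips 1 -> legal
(6,5): no bracket -> illegal
B mobility = 7
-- W to move --
(1,1): flips 1 -> legal
(1,2): flips 1 -> legal
(1,3): no bracket -> illegal
(2,1): no bracket -> illegal
(2,3): no bracket -> illegal
(3,1): no bracket -> illegal
(3,6): flips 1 -> legal
(4,1): no bracket -> illegal
(4,2): no bracket -> illegal
(4,6): flips 2 -> legal
(5,1): flips 2 -> legal
(5,5): flips 2 -> legal
(5,6): flips 1 -> legal
(6,1): flips 1 -> legal
(6,2): flips 2 -> legal
(6,3): flips 1 -> legal
(6,5): no bracket -> illegal
(6,6): no bracket -> illegal
(7,3): no bracket -> illegal
(7,4): flips 1 -> legal
(7,6): no bracket -> illegal
W mobility = 11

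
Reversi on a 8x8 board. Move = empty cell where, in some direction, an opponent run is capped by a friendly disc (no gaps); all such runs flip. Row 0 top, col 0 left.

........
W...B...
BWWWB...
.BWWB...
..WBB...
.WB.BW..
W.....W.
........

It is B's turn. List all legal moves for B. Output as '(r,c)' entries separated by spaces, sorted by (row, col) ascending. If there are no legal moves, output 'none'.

Answer: (0,0) (1,1) (1,2) (1,3) (4,1) (5,0) (5,3) (5,6) (7,7)

Derivation:
(0,0): flips 1 -> legal
(0,1): no bracket -> illegal
(1,1): flips 3 -> legal
(1,2): flips 4 -> legal
(1,3): flips 3 -> legal
(3,0): no bracket -> illegal
(4,0): no bracket -> illegal
(4,1): flips 3 -> legal
(4,5): no bracket -> illegal
(4,6): no bracket -> illegal
(5,0): flips 1 -> legal
(5,3): flips 1 -> legal
(5,6): flips 1 -> legal
(5,7): no bracket -> illegal
(6,1): no bracket -> illegal
(6,2): no bracket -> illegal
(6,4): no bracket -> illegal
(6,5): no bracket -> illegal
(6,7): no bracket -> illegal
(7,0): no bracket -> illegal
(7,1): no bracket -> illegal
(7,5): no bracket -> illegal
(7,6): no bracket -> illegal
(7,7): flips 2 -> legal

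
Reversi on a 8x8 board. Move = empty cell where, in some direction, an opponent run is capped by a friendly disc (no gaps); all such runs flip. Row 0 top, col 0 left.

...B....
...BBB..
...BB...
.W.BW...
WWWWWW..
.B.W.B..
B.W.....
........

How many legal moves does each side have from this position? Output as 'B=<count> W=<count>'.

-- B to move --
(2,0): no bracket -> illegal
(2,1): flips 2 -> legal
(2,2): no bracket -> illegal
(2,5): no bracket -> illegal
(3,0): no bracket -> illegal
(3,2): no bracket -> illegal
(3,5): flips 2 -> legal
(3,6): no bracket -> illegal
(4,6): no bracket -> illegal
(5,0): no bracket -> illegal
(5,2): no bracket -> illegal
(5,4): flips 2 -> legal
(5,6): flips 2 -> legal
(6,1): no bracket -> illegal
(6,3): flips 2 -> legal
(6,4): no bracket -> illegal
(7,1): no bracket -> illegal
(7,2): no bracket -> illegal
(7,3): flips 1 -> legal
B mobility = 6
-- W to move --
(0,2): no bracket -> illegal
(0,4): flips 2 -> legal
(0,5): no bracket -> illegal
(0,6): flips 3 -> legal
(1,2): flips 1 -> legal
(1,6): no bracket -> illegal
(2,2): flips 1 -> legal
(2,5): no bracket -> illegal
(2,6): no bracket -> illegal
(3,2): flips 1 -> legal
(3,5): no bracket -> illegal
(4,6): no bracket -> illegal
(5,0): no bracket -> illegal
(5,2): no bracket -> illegal
(5,4): no bracket -> illegal
(5,6): no bracket -> illegal
(6,1): flips 1 -> legal
(6,4): no bracket -> illegal
(6,5): flips 1 -> legal
(6,6): flips 1 -> legal
(7,0): no bracket -> illegal
(7,1): no bracket -> illegal
W mobility = 8

Answer: B=6 W=8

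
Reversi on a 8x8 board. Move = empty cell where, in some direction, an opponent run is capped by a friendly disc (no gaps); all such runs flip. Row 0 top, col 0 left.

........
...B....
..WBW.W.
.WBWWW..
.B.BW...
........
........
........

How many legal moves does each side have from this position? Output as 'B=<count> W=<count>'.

Answer: B=8 W=8

Derivation:
-- B to move --
(1,1): no bracket -> illegal
(1,2): flips 1 -> legal
(1,4): no bracket -> illegal
(1,5): no bracket -> illegal
(1,6): no bracket -> illegal
(1,7): no bracket -> illegal
(2,0): no bracket -> illegal
(2,1): flips 2 -> legal
(2,5): flips 2 -> legal
(2,7): no bracket -> illegal
(3,0): flips 1 -> legal
(3,6): flips 3 -> legal
(3,7): no bracket -> illegal
(4,0): flips 2 -> legal
(4,2): no bracket -> illegal
(4,5): flips 2 -> legal
(4,6): flips 2 -> legal
(5,3): no bracket -> illegal
(5,4): no bracket -> illegal
(5,5): no bracket -> illegal
B mobility = 8
-- W to move --
(0,2): flips 1 -> legal
(0,3): flips 2 -> legal
(0,4): flips 1 -> legal
(1,2): flips 1 -> legal
(1,4): no bracket -> illegal
(2,1): no bracket -> illegal
(3,0): no bracket -> illegal
(4,0): no bracket -> illegal
(4,2): flips 2 -> legal
(5,0): no bracket -> illegal
(5,1): flips 1 -> legal
(5,2): flips 1 -> legal
(5,3): flips 1 -> legal
(5,4): no bracket -> illegal
W mobility = 8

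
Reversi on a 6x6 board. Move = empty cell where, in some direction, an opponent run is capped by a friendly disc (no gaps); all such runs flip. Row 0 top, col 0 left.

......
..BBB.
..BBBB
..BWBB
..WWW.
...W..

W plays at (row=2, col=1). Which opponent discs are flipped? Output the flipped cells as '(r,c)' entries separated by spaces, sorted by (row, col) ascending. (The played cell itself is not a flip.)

Answer: (3,2)

Derivation:
Dir NW: first cell '.' (not opp) -> no flip
Dir N: first cell '.' (not opp) -> no flip
Dir NE: opp run (1,2), next='.' -> no flip
Dir W: first cell '.' (not opp) -> no flip
Dir E: opp run (2,2) (2,3) (2,4) (2,5), next=edge -> no flip
Dir SW: first cell '.' (not opp) -> no flip
Dir S: first cell '.' (not opp) -> no flip
Dir SE: opp run (3,2) capped by W -> flip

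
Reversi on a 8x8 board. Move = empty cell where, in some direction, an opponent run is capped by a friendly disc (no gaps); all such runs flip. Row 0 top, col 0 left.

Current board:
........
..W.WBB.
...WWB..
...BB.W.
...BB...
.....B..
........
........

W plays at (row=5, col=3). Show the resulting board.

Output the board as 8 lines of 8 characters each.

Answer: ........
..W.WBB.
...WWB..
...WB.W.
...WB...
...W.B..
........
........

Derivation:
Place W at (5,3); scan 8 dirs for brackets.
Dir NW: first cell '.' (not opp) -> no flip
Dir N: opp run (4,3) (3,3) capped by W -> flip
Dir NE: opp run (4,4), next='.' -> no flip
Dir W: first cell '.' (not opp) -> no flip
Dir E: first cell '.' (not opp) -> no flip
Dir SW: first cell '.' (not opp) -> no flip
Dir S: first cell '.' (not opp) -> no flip
Dir SE: first cell '.' (not opp) -> no flip
All flips: (3,3) (4,3)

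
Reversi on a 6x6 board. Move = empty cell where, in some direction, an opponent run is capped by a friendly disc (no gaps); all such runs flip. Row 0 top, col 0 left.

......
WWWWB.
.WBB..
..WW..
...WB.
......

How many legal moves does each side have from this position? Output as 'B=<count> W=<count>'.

Answer: B=9 W=7

Derivation:
-- B to move --
(0,0): flips 1 -> legal
(0,1): flips 1 -> legal
(0,2): flips 1 -> legal
(0,3): flips 1 -> legal
(0,4): flips 1 -> legal
(2,0): flips 1 -> legal
(2,4): no bracket -> illegal
(3,0): no bracket -> illegal
(3,1): no bracket -> illegal
(3,4): no bracket -> illegal
(4,1): flips 1 -> legal
(4,2): flips 2 -> legal
(5,2): no bracket -> illegal
(5,3): flips 2 -> legal
(5,4): no bracket -> illegal
B mobility = 9
-- W to move --
(0,3): no bracket -> illegal
(0,4): no bracket -> illegal
(0,5): flips 2 -> legal
(1,5): flips 1 -> legal
(2,4): flips 2 -> legal
(2,5): no bracket -> illegal
(3,1): flips 1 -> legal
(3,4): flips 1 -> legal
(3,5): no bracket -> illegal
(4,5): flips 1 -> legal
(5,3): no bracket -> illegal
(5,4): no bracket -> illegal
(5,5): flips 1 -> legal
W mobility = 7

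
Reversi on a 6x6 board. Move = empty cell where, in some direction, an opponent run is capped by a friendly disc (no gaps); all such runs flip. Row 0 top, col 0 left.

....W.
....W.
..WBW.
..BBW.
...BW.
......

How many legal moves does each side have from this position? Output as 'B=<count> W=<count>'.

-- B to move --
(0,3): no bracket -> illegal
(0,5): flips 1 -> legal
(1,1): flips 1 -> legal
(1,2): flips 1 -> legal
(1,3): no bracket -> illegal
(1,5): flips 1 -> legal
(2,1): flips 1 -> legal
(2,5): flips 2 -> legal
(3,1): no bracket -> illegal
(3,5): flips 1 -> legal
(4,5): flips 2 -> legal
(5,3): no bracket -> illegal
(5,4): no bracket -> illegal
(5,5): flips 1 -> legal
B mobility = 9
-- W to move --
(1,2): flips 1 -> legal
(1,3): no bracket -> illegal
(2,1): no bracket -> illegal
(3,1): flips 2 -> legal
(4,1): flips 2 -> legal
(4,2): flips 3 -> legal
(5,2): flips 1 -> legal
(5,3): no bracket -> illegal
(5,4): no bracket -> illegal
W mobility = 5

Answer: B=9 W=5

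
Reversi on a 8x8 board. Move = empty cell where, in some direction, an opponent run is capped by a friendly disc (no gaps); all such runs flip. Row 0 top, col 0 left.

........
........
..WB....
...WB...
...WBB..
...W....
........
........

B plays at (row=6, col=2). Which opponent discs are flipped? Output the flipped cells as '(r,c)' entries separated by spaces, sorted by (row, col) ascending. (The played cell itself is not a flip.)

Dir NW: first cell '.' (not opp) -> no flip
Dir N: first cell '.' (not opp) -> no flip
Dir NE: opp run (5,3) capped by B -> flip
Dir W: first cell '.' (not opp) -> no flip
Dir E: first cell '.' (not opp) -> no flip
Dir SW: first cell '.' (not opp) -> no flip
Dir S: first cell '.' (not opp) -> no flip
Dir SE: first cell '.' (not opp) -> no flip

Answer: (5,3)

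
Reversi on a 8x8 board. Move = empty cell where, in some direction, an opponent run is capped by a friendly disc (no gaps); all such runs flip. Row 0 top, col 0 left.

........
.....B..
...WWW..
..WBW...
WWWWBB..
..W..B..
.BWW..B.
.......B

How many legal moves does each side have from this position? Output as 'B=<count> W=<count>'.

-- B to move --
(1,2): flips 2 -> legal
(1,3): flips 1 -> legal
(1,4): flips 2 -> legal
(1,6): flips 4 -> legal
(2,1): no bracket -> illegal
(2,2): no bracket -> illegal
(2,6): no bracket -> illegal
(3,0): no bracket -> illegal
(3,1): flips 1 -> legal
(3,5): flips 2 -> legal
(3,6): no bracket -> illegal
(5,0): no bracket -> illegal
(5,1): flips 1 -> legal
(5,3): flips 1 -> legal
(5,4): no bracket -> illegal
(6,4): flips 2 -> legal
(7,1): no bracket -> illegal
(7,2): no bracket -> illegal
(7,3): no bracket -> illegal
(7,4): no bracket -> illegal
B mobility = 9
-- W to move --
(0,4): no bracket -> illegal
(0,5): flips 1 -> legal
(0,6): flips 1 -> legal
(1,4): no bracket -> illegal
(1,6): no bracket -> illegal
(2,2): no bracket -> illegal
(2,6): no bracket -> illegal
(3,5): no bracket -> illegal
(3,6): no bracket -> illegal
(4,6): flips 2 -> legal
(5,0): no bracket -> illegal
(5,1): no bracket -> illegal
(5,3): no bracket -> illegal
(5,4): flips 1 -> legal
(5,6): flips 1 -> legal
(5,7): no bracket -> illegal
(6,0): flips 1 -> legal
(6,4): no bracket -> illegal
(6,5): no bracket -> illegal
(6,7): no bracket -> illegal
(7,0): flips 1 -> legal
(7,1): no bracket -> illegal
(7,2): no bracket -> illegal
(7,5): no bracket -> illegal
(7,6): no bracket -> illegal
W mobility = 7

Answer: B=9 W=7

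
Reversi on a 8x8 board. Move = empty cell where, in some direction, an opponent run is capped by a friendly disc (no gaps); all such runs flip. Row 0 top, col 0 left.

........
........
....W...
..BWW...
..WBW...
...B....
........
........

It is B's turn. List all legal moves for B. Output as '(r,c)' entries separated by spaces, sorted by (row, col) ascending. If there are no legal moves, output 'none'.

Answer: (2,3) (2,5) (3,1) (3,5) (4,1) (4,5) (5,2)

Derivation:
(1,3): no bracket -> illegal
(1,4): no bracket -> illegal
(1,5): no bracket -> illegal
(2,2): no bracket -> illegal
(2,3): flips 1 -> legal
(2,5): flips 1 -> legal
(3,1): flips 1 -> legal
(3,5): flips 3 -> legal
(4,1): flips 1 -> legal
(4,5): flips 1 -> legal
(5,1): no bracket -> illegal
(5,2): flips 1 -> legal
(5,4): no bracket -> illegal
(5,5): no bracket -> illegal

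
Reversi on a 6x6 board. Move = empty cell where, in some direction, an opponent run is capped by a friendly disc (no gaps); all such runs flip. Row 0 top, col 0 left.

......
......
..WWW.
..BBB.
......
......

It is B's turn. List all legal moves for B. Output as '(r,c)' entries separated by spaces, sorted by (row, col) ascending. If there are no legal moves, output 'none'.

(1,1): flips 1 -> legal
(1,2): flips 2 -> legal
(1,3): flips 1 -> legal
(1,4): flips 2 -> legal
(1,5): flips 1 -> legal
(2,1): no bracket -> illegal
(2,5): no bracket -> illegal
(3,1): no bracket -> illegal
(3,5): no bracket -> illegal

Answer: (1,1) (1,2) (1,3) (1,4) (1,5)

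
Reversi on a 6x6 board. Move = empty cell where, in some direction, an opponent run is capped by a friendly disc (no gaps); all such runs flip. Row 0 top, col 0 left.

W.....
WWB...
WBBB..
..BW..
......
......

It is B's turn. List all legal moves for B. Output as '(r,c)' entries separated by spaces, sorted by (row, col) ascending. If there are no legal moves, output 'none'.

Answer: (0,1) (3,4) (4,3) (4,4)

Derivation:
(0,1): flips 1 -> legal
(0,2): no bracket -> illegal
(2,4): no bracket -> illegal
(3,0): no bracket -> illegal
(3,1): no bracket -> illegal
(3,4): flips 1 -> legal
(4,2): no bracket -> illegal
(4,3): flips 1 -> legal
(4,4): flips 1 -> legal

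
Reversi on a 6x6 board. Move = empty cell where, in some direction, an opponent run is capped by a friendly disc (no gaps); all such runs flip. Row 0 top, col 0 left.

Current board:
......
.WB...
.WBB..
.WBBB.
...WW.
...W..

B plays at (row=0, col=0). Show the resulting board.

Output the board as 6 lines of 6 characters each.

Place B at (0,0); scan 8 dirs for brackets.
Dir NW: edge -> no flip
Dir N: edge -> no flip
Dir NE: edge -> no flip
Dir W: edge -> no flip
Dir E: first cell '.' (not opp) -> no flip
Dir SW: edge -> no flip
Dir S: first cell '.' (not opp) -> no flip
Dir SE: opp run (1,1) capped by B -> flip
All flips: (1,1)

Answer: B.....
.BB...
.WBB..
.WBBB.
...WW.
...W..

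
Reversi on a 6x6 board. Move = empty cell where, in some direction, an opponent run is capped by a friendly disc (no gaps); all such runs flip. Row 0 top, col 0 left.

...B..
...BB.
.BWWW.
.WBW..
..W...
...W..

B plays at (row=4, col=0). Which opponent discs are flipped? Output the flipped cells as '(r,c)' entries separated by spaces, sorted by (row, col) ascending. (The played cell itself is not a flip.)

Dir NW: edge -> no flip
Dir N: first cell '.' (not opp) -> no flip
Dir NE: opp run (3,1) (2,2) capped by B -> flip
Dir W: edge -> no flip
Dir E: first cell '.' (not opp) -> no flip
Dir SW: edge -> no flip
Dir S: first cell '.' (not opp) -> no flip
Dir SE: first cell '.' (not opp) -> no flip

Answer: (2,2) (3,1)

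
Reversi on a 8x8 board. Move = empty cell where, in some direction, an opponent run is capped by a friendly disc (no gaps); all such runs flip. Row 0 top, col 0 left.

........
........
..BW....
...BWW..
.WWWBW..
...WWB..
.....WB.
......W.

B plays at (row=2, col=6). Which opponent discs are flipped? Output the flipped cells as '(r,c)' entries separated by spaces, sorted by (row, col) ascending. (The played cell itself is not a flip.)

Dir NW: first cell '.' (not opp) -> no flip
Dir N: first cell '.' (not opp) -> no flip
Dir NE: first cell '.' (not opp) -> no flip
Dir W: first cell '.' (not opp) -> no flip
Dir E: first cell '.' (not opp) -> no flip
Dir SW: opp run (3,5) capped by B -> flip
Dir S: first cell '.' (not opp) -> no flip
Dir SE: first cell '.' (not opp) -> no flip

Answer: (3,5)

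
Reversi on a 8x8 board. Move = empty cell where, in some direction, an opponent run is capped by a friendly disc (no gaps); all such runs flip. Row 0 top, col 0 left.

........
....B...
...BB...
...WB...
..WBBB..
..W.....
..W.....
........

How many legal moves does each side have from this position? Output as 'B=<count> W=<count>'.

Answer: B=5 W=7

Derivation:
-- B to move --
(2,2): flips 1 -> legal
(3,1): no bracket -> illegal
(3,2): flips 1 -> legal
(4,1): flips 1 -> legal
(5,1): flips 2 -> legal
(5,3): no bracket -> illegal
(6,1): flips 1 -> legal
(6,3): no bracket -> illegal
(7,1): no bracket -> illegal
(7,2): no bracket -> illegal
(7,3): no bracket -> illegal
B mobility = 5
-- W to move --
(0,3): no bracket -> illegal
(0,4): no bracket -> illegal
(0,5): no bracket -> illegal
(1,2): no bracket -> illegal
(1,3): flips 1 -> legal
(1,5): flips 1 -> legal
(2,2): no bracket -> illegal
(2,5): flips 2 -> legal
(3,2): no bracket -> illegal
(3,5): flips 1 -> legal
(3,6): no bracket -> illegal
(4,6): flips 3 -> legal
(5,3): flips 1 -> legal
(5,4): no bracket -> illegal
(5,5): flips 1 -> legal
(5,6): no bracket -> illegal
W mobility = 7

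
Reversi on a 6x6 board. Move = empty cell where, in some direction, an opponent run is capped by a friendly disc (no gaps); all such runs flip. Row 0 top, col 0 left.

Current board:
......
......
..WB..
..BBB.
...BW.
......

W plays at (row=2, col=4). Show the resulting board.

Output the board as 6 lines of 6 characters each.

Place W at (2,4); scan 8 dirs for brackets.
Dir NW: first cell '.' (not opp) -> no flip
Dir N: first cell '.' (not opp) -> no flip
Dir NE: first cell '.' (not opp) -> no flip
Dir W: opp run (2,3) capped by W -> flip
Dir E: first cell '.' (not opp) -> no flip
Dir SW: opp run (3,3), next='.' -> no flip
Dir S: opp run (3,4) capped by W -> flip
Dir SE: first cell '.' (not opp) -> no flip
All flips: (2,3) (3,4)

Answer: ......
......
..WWW.
..BBW.
...BW.
......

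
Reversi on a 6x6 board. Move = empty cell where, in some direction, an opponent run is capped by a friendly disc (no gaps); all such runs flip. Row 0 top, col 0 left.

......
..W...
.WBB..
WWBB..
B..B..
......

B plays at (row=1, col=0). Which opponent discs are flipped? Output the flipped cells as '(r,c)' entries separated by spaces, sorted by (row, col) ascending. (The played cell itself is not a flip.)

Dir NW: edge -> no flip
Dir N: first cell '.' (not opp) -> no flip
Dir NE: first cell '.' (not opp) -> no flip
Dir W: edge -> no flip
Dir E: first cell '.' (not opp) -> no flip
Dir SW: edge -> no flip
Dir S: first cell '.' (not opp) -> no flip
Dir SE: opp run (2,1) capped by B -> flip

Answer: (2,1)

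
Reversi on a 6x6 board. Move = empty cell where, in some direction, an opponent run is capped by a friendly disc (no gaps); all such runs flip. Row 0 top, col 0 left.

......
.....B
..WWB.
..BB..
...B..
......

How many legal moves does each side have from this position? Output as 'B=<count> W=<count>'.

Answer: B=5 W=5

Derivation:
-- B to move --
(1,1): flips 1 -> legal
(1,2): flips 1 -> legal
(1,3): flips 1 -> legal
(1,4): flips 1 -> legal
(2,1): flips 2 -> legal
(3,1): no bracket -> illegal
(3,4): no bracket -> illegal
B mobility = 5
-- W to move --
(0,4): no bracket -> illegal
(0,5): no bracket -> illegal
(1,3): no bracket -> illegal
(1,4): no bracket -> illegal
(2,1): no bracket -> illegal
(2,5): flips 1 -> legal
(3,1): no bracket -> illegal
(3,4): no bracket -> illegal
(3,5): no bracket -> illegal
(4,1): flips 1 -> legal
(4,2): flips 1 -> legal
(4,4): flips 1 -> legal
(5,2): no bracket -> illegal
(5,3): flips 2 -> legal
(5,4): no bracket -> illegal
W mobility = 5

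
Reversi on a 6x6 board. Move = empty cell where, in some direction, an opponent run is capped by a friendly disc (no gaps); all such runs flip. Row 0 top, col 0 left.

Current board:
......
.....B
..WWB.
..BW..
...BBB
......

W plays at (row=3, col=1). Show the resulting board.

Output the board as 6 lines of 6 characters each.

Place W at (3,1); scan 8 dirs for brackets.
Dir NW: first cell '.' (not opp) -> no flip
Dir N: first cell '.' (not opp) -> no flip
Dir NE: first cell 'W' (not opp) -> no flip
Dir W: first cell '.' (not opp) -> no flip
Dir E: opp run (3,2) capped by W -> flip
Dir SW: first cell '.' (not opp) -> no flip
Dir S: first cell '.' (not opp) -> no flip
Dir SE: first cell '.' (not opp) -> no flip
All flips: (3,2)

Answer: ......
.....B
..WWB.
.WWW..
...BBB
......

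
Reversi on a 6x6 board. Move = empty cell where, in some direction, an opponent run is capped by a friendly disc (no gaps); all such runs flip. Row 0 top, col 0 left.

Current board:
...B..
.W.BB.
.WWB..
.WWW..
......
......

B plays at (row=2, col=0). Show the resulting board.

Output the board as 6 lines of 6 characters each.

Answer: ...B..
.W.BB.
BBBB..
.WWW..
......
......

Derivation:
Place B at (2,0); scan 8 dirs for brackets.
Dir NW: edge -> no flip
Dir N: first cell '.' (not opp) -> no flip
Dir NE: opp run (1,1), next='.' -> no flip
Dir W: edge -> no flip
Dir E: opp run (2,1) (2,2) capped by B -> flip
Dir SW: edge -> no flip
Dir S: first cell '.' (not opp) -> no flip
Dir SE: opp run (3,1), next='.' -> no flip
All flips: (2,1) (2,2)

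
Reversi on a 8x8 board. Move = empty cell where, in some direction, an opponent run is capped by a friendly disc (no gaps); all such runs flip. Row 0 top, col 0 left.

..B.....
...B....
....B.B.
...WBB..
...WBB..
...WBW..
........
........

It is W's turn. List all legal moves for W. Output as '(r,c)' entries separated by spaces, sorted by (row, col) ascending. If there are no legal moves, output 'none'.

Answer: (1,5) (1,7) (2,5) (3,6) (4,6) (6,5)

Derivation:
(0,1): no bracket -> illegal
(0,3): no bracket -> illegal
(0,4): no bracket -> illegal
(1,1): no bracket -> illegal
(1,2): no bracket -> illegal
(1,4): no bracket -> illegal
(1,5): flips 1 -> legal
(1,6): no bracket -> illegal
(1,7): flips 3 -> legal
(2,2): no bracket -> illegal
(2,3): no bracket -> illegal
(2,5): flips 3 -> legal
(2,7): no bracket -> illegal
(3,6): flips 2 -> legal
(3,7): no bracket -> illegal
(4,6): flips 2 -> legal
(5,6): no bracket -> illegal
(6,3): no bracket -> illegal
(6,4): no bracket -> illegal
(6,5): flips 1 -> legal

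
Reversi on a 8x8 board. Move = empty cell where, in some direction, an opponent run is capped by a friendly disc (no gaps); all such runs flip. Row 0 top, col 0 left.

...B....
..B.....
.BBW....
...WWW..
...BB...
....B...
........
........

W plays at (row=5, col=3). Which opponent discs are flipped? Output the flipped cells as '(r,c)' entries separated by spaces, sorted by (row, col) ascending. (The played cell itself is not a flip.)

Dir NW: first cell '.' (not opp) -> no flip
Dir N: opp run (4,3) capped by W -> flip
Dir NE: opp run (4,4) capped by W -> flip
Dir W: first cell '.' (not opp) -> no flip
Dir E: opp run (5,4), next='.' -> no flip
Dir SW: first cell '.' (not opp) -> no flip
Dir S: first cell '.' (not opp) -> no flip
Dir SE: first cell '.' (not opp) -> no flip

Answer: (4,3) (4,4)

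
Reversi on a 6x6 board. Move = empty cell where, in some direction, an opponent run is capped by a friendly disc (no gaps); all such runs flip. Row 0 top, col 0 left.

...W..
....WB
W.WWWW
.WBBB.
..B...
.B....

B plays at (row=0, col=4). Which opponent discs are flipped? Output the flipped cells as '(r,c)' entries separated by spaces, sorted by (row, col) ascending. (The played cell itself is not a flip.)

Dir NW: edge -> no flip
Dir N: edge -> no flip
Dir NE: edge -> no flip
Dir W: opp run (0,3), next='.' -> no flip
Dir E: first cell '.' (not opp) -> no flip
Dir SW: first cell '.' (not opp) -> no flip
Dir S: opp run (1,4) (2,4) capped by B -> flip
Dir SE: first cell 'B' (not opp) -> no flip

Answer: (1,4) (2,4)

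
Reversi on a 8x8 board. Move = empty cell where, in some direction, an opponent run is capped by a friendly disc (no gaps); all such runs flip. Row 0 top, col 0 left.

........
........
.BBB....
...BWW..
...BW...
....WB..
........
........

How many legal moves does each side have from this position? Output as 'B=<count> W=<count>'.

Answer: B=5 W=7

Derivation:
-- B to move --
(2,4): no bracket -> illegal
(2,5): flips 1 -> legal
(2,6): no bracket -> illegal
(3,6): flips 2 -> legal
(4,5): flips 2 -> legal
(4,6): no bracket -> illegal
(5,3): flips 1 -> legal
(6,3): no bracket -> illegal
(6,4): no bracket -> illegal
(6,5): flips 1 -> legal
B mobility = 5
-- W to move --
(1,0): no bracket -> illegal
(1,1): flips 2 -> legal
(1,2): flips 1 -> legal
(1,3): no bracket -> illegal
(1,4): no bracket -> illegal
(2,0): no bracket -> illegal
(2,4): no bracket -> illegal
(3,0): no bracket -> illegal
(3,1): no bracket -> illegal
(3,2): flips 2 -> legal
(4,2): flips 1 -> legal
(4,5): no bracket -> illegal
(4,6): no bracket -> illegal
(5,2): flips 1 -> legal
(5,3): no bracket -> illegal
(5,6): flips 1 -> legal
(6,4): no bracket -> illegal
(6,5): no bracket -> illegal
(6,6): flips 1 -> legal
W mobility = 7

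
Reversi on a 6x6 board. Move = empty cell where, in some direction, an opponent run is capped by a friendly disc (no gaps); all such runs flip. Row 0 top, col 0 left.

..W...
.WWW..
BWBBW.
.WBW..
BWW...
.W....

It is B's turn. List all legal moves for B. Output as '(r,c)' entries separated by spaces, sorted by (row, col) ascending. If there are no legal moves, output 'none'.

(0,0): flips 1 -> legal
(0,1): flips 1 -> legal
(0,3): flips 1 -> legal
(0,4): flips 1 -> legal
(1,0): flips 1 -> legal
(1,4): no bracket -> illegal
(1,5): no bracket -> illegal
(2,5): flips 1 -> legal
(3,0): flips 1 -> legal
(3,4): flips 1 -> legal
(3,5): no bracket -> illegal
(4,3): flips 3 -> legal
(4,4): flips 1 -> legal
(5,0): flips 1 -> legal
(5,2): flips 1 -> legal
(5,3): flips 2 -> legal

Answer: (0,0) (0,1) (0,3) (0,4) (1,0) (2,5) (3,0) (3,4) (4,3) (4,4) (5,0) (5,2) (5,3)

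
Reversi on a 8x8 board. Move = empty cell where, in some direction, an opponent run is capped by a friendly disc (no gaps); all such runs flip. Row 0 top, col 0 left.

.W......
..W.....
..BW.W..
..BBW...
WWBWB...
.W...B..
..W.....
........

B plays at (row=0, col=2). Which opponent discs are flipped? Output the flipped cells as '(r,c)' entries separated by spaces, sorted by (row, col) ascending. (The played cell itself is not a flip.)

Dir NW: edge -> no flip
Dir N: edge -> no flip
Dir NE: edge -> no flip
Dir W: opp run (0,1), next='.' -> no flip
Dir E: first cell '.' (not opp) -> no flip
Dir SW: first cell '.' (not opp) -> no flip
Dir S: opp run (1,2) capped by B -> flip
Dir SE: first cell '.' (not opp) -> no flip

Answer: (1,2)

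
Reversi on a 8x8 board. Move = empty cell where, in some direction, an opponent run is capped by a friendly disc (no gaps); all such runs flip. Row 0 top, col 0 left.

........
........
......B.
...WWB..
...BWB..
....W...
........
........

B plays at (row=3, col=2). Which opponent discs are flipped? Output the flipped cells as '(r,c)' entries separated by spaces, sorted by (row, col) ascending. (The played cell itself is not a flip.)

Dir NW: first cell '.' (not opp) -> no flip
Dir N: first cell '.' (not opp) -> no flip
Dir NE: first cell '.' (not opp) -> no flip
Dir W: first cell '.' (not opp) -> no flip
Dir E: opp run (3,3) (3,4) capped by B -> flip
Dir SW: first cell '.' (not opp) -> no flip
Dir S: first cell '.' (not opp) -> no flip
Dir SE: first cell 'B' (not opp) -> no flip

Answer: (3,3) (3,4)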